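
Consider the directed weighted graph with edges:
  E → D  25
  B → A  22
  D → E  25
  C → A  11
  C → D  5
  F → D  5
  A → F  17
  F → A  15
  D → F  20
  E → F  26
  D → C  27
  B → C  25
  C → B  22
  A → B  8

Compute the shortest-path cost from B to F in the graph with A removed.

50

Candidate routes:
B - C - D - F: 25 + 5 + 20 = 50
B - C - D - E - F: 25 + 5 + 25 + 26 = 81
The minimum is 50.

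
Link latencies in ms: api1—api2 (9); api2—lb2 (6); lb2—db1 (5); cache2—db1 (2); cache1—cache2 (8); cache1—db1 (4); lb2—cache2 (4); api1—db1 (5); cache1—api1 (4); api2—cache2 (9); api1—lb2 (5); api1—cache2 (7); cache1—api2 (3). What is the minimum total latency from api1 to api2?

Some routes from api1 to api2:
api1-api2: 9
api1-db1-cache1-api2: 5 + 4 + 3 = 12
api1-cache1-api2: 4 + 3 = 7
api1-lb2-api2: 5 + 6 = 11
Shortest: 7 ms.

7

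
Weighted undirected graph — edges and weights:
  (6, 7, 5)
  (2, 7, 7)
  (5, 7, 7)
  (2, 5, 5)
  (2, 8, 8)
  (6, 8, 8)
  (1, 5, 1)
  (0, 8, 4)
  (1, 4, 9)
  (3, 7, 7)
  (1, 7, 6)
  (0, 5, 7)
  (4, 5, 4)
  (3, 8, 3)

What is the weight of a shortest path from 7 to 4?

11

Some routes from 7 to 4:
7 -> 1 -> 4: 6 + 9 = 15
7 -> 5 -> 4: 7 + 4 = 11
7 -> 1 -> 5 -> 4: 6 + 1 + 4 = 11
Best route has total 11.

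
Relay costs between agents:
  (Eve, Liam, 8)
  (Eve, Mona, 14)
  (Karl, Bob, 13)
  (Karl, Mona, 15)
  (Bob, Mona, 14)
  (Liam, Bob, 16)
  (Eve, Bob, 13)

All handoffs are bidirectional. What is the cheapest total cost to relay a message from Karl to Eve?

Comparing a few candidate routes:
Karl-Bob-Eve: 13 + 13 = 26
Karl-Mona-Eve: 15 + 14 = 29
Karl-Bob-Liam-Eve: 13 + 16 + 8 = 37
The minimum is 26.

26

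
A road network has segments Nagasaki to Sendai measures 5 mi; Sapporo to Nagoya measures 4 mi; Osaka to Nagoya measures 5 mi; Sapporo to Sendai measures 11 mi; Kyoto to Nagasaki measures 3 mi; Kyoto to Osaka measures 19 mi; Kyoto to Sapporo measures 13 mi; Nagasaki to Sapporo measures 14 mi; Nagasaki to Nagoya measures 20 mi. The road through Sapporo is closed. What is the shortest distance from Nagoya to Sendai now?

25

Routes from Nagoya to Sendai avoiding Sapporo:
Nagoya→Osaka→Kyoto→Nagasaki→Sendai: 5 + 19 + 3 + 5 = 32
Nagoya→Nagasaki→Sendai: 20 + 5 = 25
Best route has total 25 mi.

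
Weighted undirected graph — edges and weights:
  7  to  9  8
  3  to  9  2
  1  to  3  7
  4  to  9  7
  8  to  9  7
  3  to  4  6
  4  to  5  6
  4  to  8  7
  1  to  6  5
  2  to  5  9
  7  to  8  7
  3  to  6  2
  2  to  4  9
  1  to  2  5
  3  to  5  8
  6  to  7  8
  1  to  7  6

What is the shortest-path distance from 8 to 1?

Comparing a few candidate routes:
8-9-3-6-1: 7 + 2 + 2 + 5 = 16
8-9-3-1: 7 + 2 + 7 = 16
8-7-1: 7 + 6 = 13
8-7-6-1: 7 + 8 + 5 = 20
Best route has total 13.

13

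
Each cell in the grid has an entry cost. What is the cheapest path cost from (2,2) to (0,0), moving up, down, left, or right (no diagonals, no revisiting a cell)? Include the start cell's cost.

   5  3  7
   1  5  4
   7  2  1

14

Cheapest: [2,2] → [2,1] → [1,1] → [1,0] → [0,0]
  1 + 2 + 5 + 1 + 5 = 14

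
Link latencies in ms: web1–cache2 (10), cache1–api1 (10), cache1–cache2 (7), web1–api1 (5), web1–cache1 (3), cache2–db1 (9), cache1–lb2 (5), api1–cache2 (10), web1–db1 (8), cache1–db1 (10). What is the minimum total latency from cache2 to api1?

Checking several routes:
cache2 -> cache1 -> api1: 7 + 10 = 17
cache2 -> db1 -> web1 -> api1: 9 + 8 + 5 = 22
cache2 -> api1: 10
cache2 -> web1 -> api1: 10 + 5 = 15
cache2 -> cache1 -> web1 -> api1: 7 + 3 + 5 = 15
Best route has total 10 ms.

10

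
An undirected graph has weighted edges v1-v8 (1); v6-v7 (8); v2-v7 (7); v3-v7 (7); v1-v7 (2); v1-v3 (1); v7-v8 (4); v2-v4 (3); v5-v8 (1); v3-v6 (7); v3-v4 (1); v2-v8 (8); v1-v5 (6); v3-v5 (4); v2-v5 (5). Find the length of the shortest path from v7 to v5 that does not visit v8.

7

Some routes from v7 to v5 avoiding v8:
v7 - v1 - v5: 2 + 6 = 8
v7 - v3 - v5: 7 + 4 = 11
v7 - v1 - v3 - v5: 2 + 1 + 4 = 7
Best route has total 7.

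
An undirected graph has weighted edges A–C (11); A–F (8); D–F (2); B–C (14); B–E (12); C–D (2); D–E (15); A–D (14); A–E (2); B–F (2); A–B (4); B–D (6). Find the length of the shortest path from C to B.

6

Checking several routes:
C→D→F→B: 2 + 2 + 2 = 6
C→B: 14
C→A→B: 11 + 4 = 15
C→D→B: 2 + 6 = 8
Shortest: 6.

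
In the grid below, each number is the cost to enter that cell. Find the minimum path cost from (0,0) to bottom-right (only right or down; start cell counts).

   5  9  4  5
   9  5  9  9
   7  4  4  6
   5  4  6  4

37

Path r0c0→r0c1→r1c1→r2c1→r2c2→r2c3→r3c3: 5 + 9 + 5 + 4 + 4 + 6 + 4 = 37.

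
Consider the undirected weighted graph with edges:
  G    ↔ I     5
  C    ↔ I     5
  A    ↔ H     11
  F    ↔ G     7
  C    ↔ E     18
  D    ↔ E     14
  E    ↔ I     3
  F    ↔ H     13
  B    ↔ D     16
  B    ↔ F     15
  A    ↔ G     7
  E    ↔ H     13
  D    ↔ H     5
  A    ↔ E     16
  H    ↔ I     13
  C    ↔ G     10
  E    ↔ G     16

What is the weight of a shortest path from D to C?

A few of the D→C routes:
D→H→I→C: 5 + 13 + 5 = 23
D→E→I→C: 14 + 3 + 5 = 22
D→H→E→I→C: 5 + 13 + 3 + 5 = 26
The minimum is 22.

22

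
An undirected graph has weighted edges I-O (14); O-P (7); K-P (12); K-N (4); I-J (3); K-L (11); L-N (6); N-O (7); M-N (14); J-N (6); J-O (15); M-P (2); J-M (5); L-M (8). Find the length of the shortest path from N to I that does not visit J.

Some routes from N to I avoiding J:
N → O → I: 7 + 14 = 21
N → M → P → O → I: 14 + 2 + 7 + 14 = 37
N → L → M → P → O → I: 6 + 8 + 2 + 7 + 14 = 37
N → K → P → O → I: 4 + 12 + 7 + 14 = 37
Shortest: 21.

21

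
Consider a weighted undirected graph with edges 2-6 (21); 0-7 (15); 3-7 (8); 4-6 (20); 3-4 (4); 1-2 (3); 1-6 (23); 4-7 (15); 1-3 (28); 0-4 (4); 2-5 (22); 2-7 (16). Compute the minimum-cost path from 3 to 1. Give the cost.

27

Some routes from 3 to 1:
3 - 4 - 7 - 2 - 1: 4 + 15 + 16 + 3 = 38
3 - 4 - 6 - 1: 4 + 20 + 23 = 47
3 - 1: 28
3 - 4 - 6 - 2 - 1: 4 + 20 + 21 + 3 = 48
3 - 7 - 2 - 1: 8 + 16 + 3 = 27
3 - 4 - 0 - 7 - 2 - 1: 4 + 4 + 15 + 16 + 3 = 42
Best route has total 27.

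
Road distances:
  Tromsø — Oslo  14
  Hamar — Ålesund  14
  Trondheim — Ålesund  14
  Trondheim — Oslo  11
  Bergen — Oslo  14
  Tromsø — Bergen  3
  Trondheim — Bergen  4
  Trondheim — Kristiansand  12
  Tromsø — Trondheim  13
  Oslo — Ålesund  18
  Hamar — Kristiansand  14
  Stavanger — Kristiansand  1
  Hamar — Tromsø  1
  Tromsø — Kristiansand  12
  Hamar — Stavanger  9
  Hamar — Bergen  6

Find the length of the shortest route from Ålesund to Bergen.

18

Some routes from Ålesund to Bergen:
Ålesund → Hamar → Bergen: 14 + 6 = 20
Ålesund → Trondheim → Bergen: 14 + 4 = 18
Ålesund → Hamar → Tromsø → Bergen: 14 + 1 + 3 = 18
The minimum is 18.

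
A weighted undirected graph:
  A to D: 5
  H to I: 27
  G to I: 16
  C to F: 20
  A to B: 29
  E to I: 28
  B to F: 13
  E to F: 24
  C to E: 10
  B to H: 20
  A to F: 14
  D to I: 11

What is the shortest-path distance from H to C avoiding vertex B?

Some routes from H to C avoiding B:
H→I→D→A→F→C: 27 + 11 + 5 + 14 + 20 = 77
H→I→D→A→F→E→C: 27 + 11 + 5 + 14 + 24 + 10 = 91
H→I→E→C: 27 + 28 + 10 = 65
Shortest: 65.

65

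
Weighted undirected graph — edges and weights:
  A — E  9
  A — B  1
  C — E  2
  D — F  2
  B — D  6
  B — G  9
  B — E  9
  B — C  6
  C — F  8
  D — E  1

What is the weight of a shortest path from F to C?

5

Comparing a few candidate routes:
F → D → B → C: 2 + 6 + 6 = 14
F → D → B → E → C: 2 + 6 + 9 + 2 = 19
F → D → E → A → B → C: 2 + 1 + 9 + 1 + 6 = 19
F → D → E → B → C: 2 + 1 + 9 + 6 = 18
F → C: 8
F → D → E → C: 2 + 1 + 2 = 5
Best route has total 5.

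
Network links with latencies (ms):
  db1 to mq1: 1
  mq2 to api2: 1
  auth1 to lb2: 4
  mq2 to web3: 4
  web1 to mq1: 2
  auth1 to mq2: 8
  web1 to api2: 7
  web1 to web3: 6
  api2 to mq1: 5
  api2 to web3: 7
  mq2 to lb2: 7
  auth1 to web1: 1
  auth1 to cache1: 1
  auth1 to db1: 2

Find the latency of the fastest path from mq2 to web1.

8

Some routes from mq2 to web1:
mq2 -> api2 -> web1: 1 + 7 = 8
mq2 -> api2 -> mq1 -> db1 -> auth1 -> web1: 1 + 5 + 1 + 2 + 1 = 10
mq2 -> auth1 -> web1: 8 + 1 = 9
mq2 -> web3 -> web1: 4 + 6 = 10
mq2 -> api2 -> mq1 -> web1: 1 + 5 + 2 = 8
Best route has total 8 ms.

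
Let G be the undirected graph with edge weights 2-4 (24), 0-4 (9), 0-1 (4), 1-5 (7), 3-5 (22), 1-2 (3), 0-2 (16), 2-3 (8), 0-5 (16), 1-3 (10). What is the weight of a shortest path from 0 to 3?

14

A few of the 0→3 routes:
0 → 1 → 3: 4 + 10 = 14
0 → 2 → 1 → 3: 16 + 3 + 10 = 29
0 → 2 → 3: 16 + 8 = 24
0 → 1 → 2 → 3: 4 + 3 + 8 = 15
Best route has total 14.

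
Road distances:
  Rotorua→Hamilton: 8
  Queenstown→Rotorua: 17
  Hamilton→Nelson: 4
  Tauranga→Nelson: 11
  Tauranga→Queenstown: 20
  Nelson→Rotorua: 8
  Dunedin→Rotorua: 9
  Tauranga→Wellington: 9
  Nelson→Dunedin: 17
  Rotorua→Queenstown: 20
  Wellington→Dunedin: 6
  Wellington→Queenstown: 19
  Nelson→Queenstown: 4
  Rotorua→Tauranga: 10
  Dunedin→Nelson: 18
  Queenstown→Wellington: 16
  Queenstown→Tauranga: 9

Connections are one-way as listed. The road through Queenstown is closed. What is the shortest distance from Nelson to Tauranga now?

Routes from Nelson to Tauranga avoiding Queenstown:
Nelson - Dunedin - Rotorua - Tauranga: 17 + 9 + 10 = 36
Nelson - Rotorua - Tauranga: 8 + 10 = 18
Shortest: 18.

18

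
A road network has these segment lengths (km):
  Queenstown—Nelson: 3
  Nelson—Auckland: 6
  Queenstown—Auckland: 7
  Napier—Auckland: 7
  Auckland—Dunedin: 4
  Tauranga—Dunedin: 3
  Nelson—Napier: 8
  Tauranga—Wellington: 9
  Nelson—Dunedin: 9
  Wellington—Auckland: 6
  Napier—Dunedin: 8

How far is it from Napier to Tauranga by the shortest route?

11

Comparing a few candidate routes:
Napier - Auckland - Dunedin - Tauranga: 7 + 4 + 3 = 14
Napier - Dunedin - Tauranga: 8 + 3 = 11
Napier - Nelson - Dunedin - Tauranga: 8 + 9 + 3 = 20
Shortest: 11 km.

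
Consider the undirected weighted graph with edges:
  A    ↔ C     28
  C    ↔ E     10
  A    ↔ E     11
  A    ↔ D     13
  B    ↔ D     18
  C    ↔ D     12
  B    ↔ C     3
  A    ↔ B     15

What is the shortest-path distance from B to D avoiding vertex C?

Paths from B to D avoiding C:
B - D: 18
B - A - D: 15 + 13 = 28
Best route has total 18.

18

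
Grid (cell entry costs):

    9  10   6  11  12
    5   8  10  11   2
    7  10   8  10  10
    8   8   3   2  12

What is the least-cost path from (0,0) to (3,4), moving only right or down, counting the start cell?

Best path: r0c0→r1c0→r2c0→r3c0→r3c1→r3c2→r3c3→r3c4
Cost: 9 + 5 + 7 + 8 + 8 + 3 + 2 + 12 = 54

54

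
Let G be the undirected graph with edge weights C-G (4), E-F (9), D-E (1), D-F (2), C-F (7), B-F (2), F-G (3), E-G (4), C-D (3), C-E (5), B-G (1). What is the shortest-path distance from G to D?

Comparing a few candidate routes:
G-E-D: 4 + 1 = 5
G-F-D: 3 + 2 = 5
G-C-D: 4 + 3 = 7
G-B-F-D: 1 + 2 + 2 = 5
Shortest: 5.

5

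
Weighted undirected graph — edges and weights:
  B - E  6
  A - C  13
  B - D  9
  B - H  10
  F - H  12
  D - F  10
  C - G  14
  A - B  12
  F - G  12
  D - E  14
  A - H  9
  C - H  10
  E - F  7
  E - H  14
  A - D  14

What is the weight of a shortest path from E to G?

19

A few of the E→G routes:
E - D - F - G: 14 + 10 + 12 = 36
E - H - C - G: 14 + 10 + 14 = 38
E - B - D - F - G: 6 + 9 + 10 + 12 = 37
E - F - G: 7 + 12 = 19
E - H - F - G: 14 + 12 + 12 = 38
Best route has total 19.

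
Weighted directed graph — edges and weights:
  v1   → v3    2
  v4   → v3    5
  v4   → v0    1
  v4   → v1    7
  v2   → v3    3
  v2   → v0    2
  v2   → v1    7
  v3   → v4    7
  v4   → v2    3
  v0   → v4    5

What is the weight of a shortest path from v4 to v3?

Candidate routes:
v4-v1-v3: 7 + 2 = 9
v4-v3: 5
v4-v2-v1-v3: 3 + 7 + 2 = 12
v4-v2-v3: 3 + 3 = 6
Shortest: 5.

5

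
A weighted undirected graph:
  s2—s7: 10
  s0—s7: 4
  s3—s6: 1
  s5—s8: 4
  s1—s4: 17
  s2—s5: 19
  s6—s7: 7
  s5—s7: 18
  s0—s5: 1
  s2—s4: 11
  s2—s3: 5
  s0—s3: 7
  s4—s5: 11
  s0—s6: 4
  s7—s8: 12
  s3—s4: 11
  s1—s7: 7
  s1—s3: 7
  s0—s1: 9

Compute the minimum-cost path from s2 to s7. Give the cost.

A few of the s2→s7 routes:
s2 -> s3 -> s1 -> s7: 5 + 7 + 7 = 19
s2 -> s3 -> s0 -> s7: 5 + 7 + 4 = 16
s2 -> s3 -> s6 -> s7: 5 + 1 + 7 = 13
s2 -> s3 -> s0 -> s6 -> s7: 5 + 7 + 4 + 7 = 23
s2 -> s3 -> s6 -> s0 -> s7: 5 + 1 + 4 + 4 = 14
s2 -> s7: 10
Best route has total 10.

10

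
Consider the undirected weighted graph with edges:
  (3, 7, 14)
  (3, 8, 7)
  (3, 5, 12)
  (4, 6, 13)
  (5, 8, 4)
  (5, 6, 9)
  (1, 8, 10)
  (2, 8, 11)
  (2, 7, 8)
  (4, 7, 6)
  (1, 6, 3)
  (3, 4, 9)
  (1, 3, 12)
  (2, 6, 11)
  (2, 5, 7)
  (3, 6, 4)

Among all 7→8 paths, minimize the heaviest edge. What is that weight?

8

Checking several routes:
7 → 2 → 5 → 8: max(8, 7, 4) = 8
7 → 2 → 5 → 6 → 3 → 8: max(8, 7, 9, 4, 7) = 9
7 → 4 → 3 → 6 → 5 → 8: max(6, 9, 4, 9, 4) = 9
Smallest bottleneck: 8.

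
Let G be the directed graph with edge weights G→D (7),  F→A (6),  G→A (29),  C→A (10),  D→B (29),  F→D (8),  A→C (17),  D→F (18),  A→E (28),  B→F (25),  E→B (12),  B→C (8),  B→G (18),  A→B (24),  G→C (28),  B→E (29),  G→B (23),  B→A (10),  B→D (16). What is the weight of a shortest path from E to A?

22

Some routes from E to A:
E → B → F → A: 12 + 25 + 6 = 43
E → B → A: 12 + 10 = 22
E → B → G → A: 12 + 18 + 29 = 59
E → B → D → F → A: 12 + 16 + 18 + 6 = 52
E → B → C → A: 12 + 8 + 10 = 30
Best route has total 22.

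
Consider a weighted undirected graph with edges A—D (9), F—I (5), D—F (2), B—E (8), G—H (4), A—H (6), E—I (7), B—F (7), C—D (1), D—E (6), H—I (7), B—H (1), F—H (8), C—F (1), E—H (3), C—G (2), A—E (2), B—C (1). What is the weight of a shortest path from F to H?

Comparing a few candidate routes:
F → H: 8
F → C → B → H: 1 + 1 + 1 = 3
F → D → C → B → H: 2 + 1 + 1 + 1 = 5
F → C → G → H: 1 + 2 + 4 = 7
Best route has total 3.

3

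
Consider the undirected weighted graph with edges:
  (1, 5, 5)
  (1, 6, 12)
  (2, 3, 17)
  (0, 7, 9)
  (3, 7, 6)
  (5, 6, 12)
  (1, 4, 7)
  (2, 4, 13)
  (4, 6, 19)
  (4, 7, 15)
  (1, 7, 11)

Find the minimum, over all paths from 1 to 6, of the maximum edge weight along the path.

Comparing a few candidate routes:
1 - 5 - 6: max(5, 12) = 12
1 - 7 - 3 - 2 - 4 - 6: max(11, 6, 17, 13, 19) = 19
1 - 4 - 6: max(7, 19) = 19
1 - 6: max(12) = 12
Smallest bottleneck: 12.

12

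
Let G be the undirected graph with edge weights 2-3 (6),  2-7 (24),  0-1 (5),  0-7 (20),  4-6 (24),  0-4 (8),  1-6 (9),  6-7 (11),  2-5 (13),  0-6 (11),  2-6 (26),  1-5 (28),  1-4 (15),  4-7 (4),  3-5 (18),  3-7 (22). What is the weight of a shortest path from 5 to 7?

37

Comparing a few candidate routes:
5 → 3 → 7: 18 + 22 = 40
5 → 2 → 7: 13 + 24 = 37
5 → 2 → 3 → 7: 13 + 6 + 22 = 41
Best route has total 37.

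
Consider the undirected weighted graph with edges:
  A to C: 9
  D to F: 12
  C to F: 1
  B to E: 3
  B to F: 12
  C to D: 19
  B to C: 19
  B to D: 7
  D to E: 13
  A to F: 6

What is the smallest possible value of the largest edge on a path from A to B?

Comparing a few candidate routes:
A-F-D-E-B: max(6, 12, 13, 3) = 13
A-F-B: max(6, 12) = 12
A-C-F-D-B: max(9, 1, 12, 7) = 12
A-F-D-B: max(6, 12, 7) = 12
A-C-F-D-E-B: max(9, 1, 12, 13, 3) = 13
A-C-F-B: max(9, 1, 12) = 12
Best route has worst link 12.

12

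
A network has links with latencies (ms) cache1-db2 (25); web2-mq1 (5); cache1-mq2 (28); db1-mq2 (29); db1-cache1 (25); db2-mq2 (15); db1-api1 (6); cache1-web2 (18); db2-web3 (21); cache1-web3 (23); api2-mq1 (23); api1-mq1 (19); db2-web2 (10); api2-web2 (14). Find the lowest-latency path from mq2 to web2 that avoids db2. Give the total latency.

Comparing a few candidate routes:
mq2→cache1→web2: 28 + 18 = 46
mq2→db1→cache1→web2: 29 + 25 + 18 = 72
mq2→db1→api1→mq1→web2: 29 + 6 + 19 + 5 = 59
mq2→cache1→db1→api1→mq1→web2: 28 + 25 + 6 + 19 + 5 = 83
Shortest: 46 ms.

46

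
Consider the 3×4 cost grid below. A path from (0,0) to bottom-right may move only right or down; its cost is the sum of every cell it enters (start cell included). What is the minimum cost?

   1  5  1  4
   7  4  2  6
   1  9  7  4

Take r0c0 → r0c1 → r0c2 → r1c2 → r1c3 → r2c3 for a total of 1 + 5 + 1 + 2 + 6 + 4 = 19.
(Top row then right column would cost 21.)

19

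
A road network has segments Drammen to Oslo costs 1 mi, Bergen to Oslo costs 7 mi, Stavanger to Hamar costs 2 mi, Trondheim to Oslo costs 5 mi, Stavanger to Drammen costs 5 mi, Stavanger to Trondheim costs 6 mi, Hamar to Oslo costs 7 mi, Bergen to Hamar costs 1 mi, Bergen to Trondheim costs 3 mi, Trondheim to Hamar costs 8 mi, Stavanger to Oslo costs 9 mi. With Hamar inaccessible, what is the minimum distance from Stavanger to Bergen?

9

Some routes from Stavanger to Bergen avoiding Hamar:
Stavanger-Oslo-Trondheim-Bergen: 9 + 5 + 3 = 17
Stavanger-Trondheim-Bergen: 6 + 3 = 9
Stavanger-Oslo-Bergen: 9 + 7 = 16
Stavanger-Drammen-Oslo-Trondheim-Bergen: 5 + 1 + 5 + 3 = 14
Stavanger-Drammen-Oslo-Bergen: 5 + 1 + 7 = 13
Best route has total 9 mi.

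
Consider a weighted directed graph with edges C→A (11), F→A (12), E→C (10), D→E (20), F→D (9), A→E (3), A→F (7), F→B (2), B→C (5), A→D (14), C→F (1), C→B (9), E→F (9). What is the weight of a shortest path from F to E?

15

Paths from F to E:
F -> D -> E: 9 + 20 = 29
F -> A -> E: 12 + 3 = 15
F -> A -> D -> E: 12 + 14 + 20 = 46
F -> B -> C -> A -> E: 2 + 5 + 11 + 3 = 21
F -> B -> C -> A -> D -> E: 2 + 5 + 11 + 14 + 20 = 52
The minimum is 15.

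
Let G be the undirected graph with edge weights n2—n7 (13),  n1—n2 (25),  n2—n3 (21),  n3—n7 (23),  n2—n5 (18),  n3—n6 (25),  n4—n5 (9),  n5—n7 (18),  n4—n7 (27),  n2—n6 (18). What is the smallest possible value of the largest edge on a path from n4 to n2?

A few of the n4→n2 routes:
n4→n5→n7→n2: max(9, 18, 13) = 18
n4→n5→n7→n3→n2: max(9, 18, 23, 21) = 23
n4→n5→n2: max(9, 18) = 18
n4→n5→n7→n3→n6→n2: max(9, 18, 23, 25, 18) = 25
Smallest bottleneck: 18.

18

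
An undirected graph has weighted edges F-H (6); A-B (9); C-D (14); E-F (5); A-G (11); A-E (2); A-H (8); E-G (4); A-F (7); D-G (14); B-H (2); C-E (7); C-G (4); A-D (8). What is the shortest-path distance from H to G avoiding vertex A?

Routes from H to G avoiding A:
H→F→E→C→D→G: 6 + 5 + 7 + 14 + 14 = 46
H→F→E→C→G: 6 + 5 + 7 + 4 = 22
H→F→E→G: 6 + 5 + 4 = 15
Best route has total 15.

15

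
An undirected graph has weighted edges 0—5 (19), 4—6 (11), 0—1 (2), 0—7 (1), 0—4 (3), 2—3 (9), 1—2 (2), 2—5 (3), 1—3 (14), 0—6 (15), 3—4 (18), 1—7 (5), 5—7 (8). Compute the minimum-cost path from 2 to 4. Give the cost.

Checking several routes:
2-5-7-1-0-4: 3 + 8 + 5 + 2 + 3 = 21
2-1-0-4: 2 + 2 + 3 = 7
2-1-7-0-4: 2 + 5 + 1 + 3 = 11
2-5-7-0-4: 3 + 8 + 1 + 3 = 15
Shortest: 7.

7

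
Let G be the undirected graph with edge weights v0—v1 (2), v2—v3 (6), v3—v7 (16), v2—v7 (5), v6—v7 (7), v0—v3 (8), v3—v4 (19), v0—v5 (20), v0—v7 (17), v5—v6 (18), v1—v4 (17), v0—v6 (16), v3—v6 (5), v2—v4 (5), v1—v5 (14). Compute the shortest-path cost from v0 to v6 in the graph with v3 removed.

A few of the v0→v6 routes:
v0-v5-v1-v4-v2-v7-v6: 20 + 14 + 17 + 5 + 5 + 7 = 68
v0-v1-v5-v6: 2 + 14 + 18 = 34
v0-v7-v6: 17 + 7 = 24
v0-v6: 16
v0-v5-v6: 20 + 18 = 38
v0-v1-v4-v2-v7-v6: 2 + 17 + 5 + 5 + 7 = 36
Shortest: 16.

16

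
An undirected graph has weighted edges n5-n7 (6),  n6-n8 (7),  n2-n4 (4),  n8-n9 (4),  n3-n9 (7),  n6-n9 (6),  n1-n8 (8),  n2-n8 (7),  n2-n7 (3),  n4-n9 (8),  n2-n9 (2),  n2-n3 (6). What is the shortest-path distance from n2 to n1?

14

Checking several routes:
n2-n8-n1: 7 + 8 = 15
n2-n4-n9-n8-n1: 4 + 8 + 4 + 8 = 24
n2-n4-n9-n6-n8-n1: 4 + 8 + 6 + 7 + 8 = 33
n2-n9-n8-n1: 2 + 4 + 8 = 14
n2-n3-n9-n8-n1: 6 + 7 + 4 + 8 = 25
n2-n9-n6-n8-n1: 2 + 6 + 7 + 8 = 23
Best route has total 14.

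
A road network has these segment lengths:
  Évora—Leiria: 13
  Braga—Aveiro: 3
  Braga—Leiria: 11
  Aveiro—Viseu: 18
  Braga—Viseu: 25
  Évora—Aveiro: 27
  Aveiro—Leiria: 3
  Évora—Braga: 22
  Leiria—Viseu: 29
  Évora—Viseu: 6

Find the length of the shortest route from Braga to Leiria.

A few of the Braga→Leiria routes:
Braga -> Aveiro -> Leiria: 3 + 3 = 6
Braga -> Leiria: 11
Braga -> Aveiro -> Viseu -> Évora -> Leiria: 3 + 18 + 6 + 13 = 40
Braga -> Évora -> Leiria: 22 + 13 = 35
Best route has total 6.

6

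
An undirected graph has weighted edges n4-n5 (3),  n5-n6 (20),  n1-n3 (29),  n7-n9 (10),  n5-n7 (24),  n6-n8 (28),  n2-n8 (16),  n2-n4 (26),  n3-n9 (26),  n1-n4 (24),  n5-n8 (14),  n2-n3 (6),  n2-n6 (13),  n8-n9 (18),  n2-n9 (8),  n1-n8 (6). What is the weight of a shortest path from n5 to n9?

Some routes from n5 to n9:
n5→n8→n2→n9: 14 + 16 + 8 = 38
n5→n4→n2→n9: 3 + 26 + 8 = 37
n5→n6→n2→n9: 20 + 13 + 8 = 41
n5→n8→n9: 14 + 18 = 32
n5→n7→n9: 24 + 10 = 34
The minimum is 32.

32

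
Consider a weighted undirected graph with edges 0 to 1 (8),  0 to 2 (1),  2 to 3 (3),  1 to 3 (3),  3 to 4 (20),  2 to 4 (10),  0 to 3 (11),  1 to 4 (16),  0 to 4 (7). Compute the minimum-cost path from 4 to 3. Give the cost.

11

Some routes from 4 to 3:
4 → 2 → 3: 10 + 3 = 13
4 → 0 → 3: 7 + 11 = 18
4 → 0 → 1 → 3: 7 + 8 + 3 = 18
4 → 0 → 2 → 3: 7 + 1 + 3 = 11
The minimum is 11.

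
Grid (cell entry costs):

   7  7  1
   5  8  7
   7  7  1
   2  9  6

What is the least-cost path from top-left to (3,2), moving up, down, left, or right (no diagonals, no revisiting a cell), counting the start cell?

Cheapest: r0c0→r0c1→r0c2→r1c2→r2c2→r3c2
  7 + 7 + 1 + 7 + 1 + 6 = 29

29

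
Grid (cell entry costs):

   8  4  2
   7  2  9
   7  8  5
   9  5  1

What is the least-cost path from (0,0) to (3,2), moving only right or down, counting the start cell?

28

Path [0,0] → [0,1] → [1,1] → [2,1] → [2,2] → [3,2]: 8 + 4 + 2 + 8 + 5 + 1 = 28.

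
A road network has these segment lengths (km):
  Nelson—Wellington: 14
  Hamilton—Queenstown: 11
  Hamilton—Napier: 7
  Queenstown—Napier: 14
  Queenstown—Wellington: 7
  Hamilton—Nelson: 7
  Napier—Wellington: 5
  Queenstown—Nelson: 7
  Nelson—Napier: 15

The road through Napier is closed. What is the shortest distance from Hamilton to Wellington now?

18

Routes from Hamilton to Wellington avoiding Napier:
Hamilton → Queenstown → Wellington: 11 + 7 = 18
Hamilton → Nelson → Wellington: 7 + 14 = 21
Hamilton → Queenstown → Nelson → Wellington: 11 + 7 + 14 = 32
Hamilton → Nelson → Queenstown → Wellington: 7 + 7 + 7 = 21
Shortest: 18 km.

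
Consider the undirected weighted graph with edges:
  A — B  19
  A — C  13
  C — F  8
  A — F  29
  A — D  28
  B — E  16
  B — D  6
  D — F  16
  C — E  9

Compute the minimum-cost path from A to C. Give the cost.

Some routes from A to C:
A → C: 13
A → D → B → E → C: 28 + 6 + 16 + 9 = 59
A → B → D → F → C: 19 + 6 + 16 + 8 = 49
A → B → E → C: 19 + 16 + 9 = 44
A → F → C: 29 + 8 = 37
A → D → F → C: 28 + 16 + 8 = 52
Best route has total 13.

13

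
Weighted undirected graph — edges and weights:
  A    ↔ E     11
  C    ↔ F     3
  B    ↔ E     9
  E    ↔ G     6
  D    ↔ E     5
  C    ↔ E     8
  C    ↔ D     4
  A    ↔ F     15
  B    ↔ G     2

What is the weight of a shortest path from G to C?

Routes from G to C:
G-B-E-D-C: 2 + 9 + 5 + 4 = 20
G-B-E-A-F-C: 2 + 9 + 11 + 15 + 3 = 40
G-E-A-F-C: 6 + 11 + 15 + 3 = 35
G-E-D-C: 6 + 5 + 4 = 15
G-E-C: 6 + 8 = 14
G-B-E-C: 2 + 9 + 8 = 19
Shortest: 14.

14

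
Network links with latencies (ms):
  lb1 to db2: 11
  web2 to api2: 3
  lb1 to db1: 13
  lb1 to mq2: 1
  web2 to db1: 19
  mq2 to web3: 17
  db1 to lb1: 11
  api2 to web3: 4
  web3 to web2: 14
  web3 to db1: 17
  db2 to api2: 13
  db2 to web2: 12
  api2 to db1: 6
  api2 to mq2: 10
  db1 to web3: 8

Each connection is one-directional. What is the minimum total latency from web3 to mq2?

27

Some routes from web3 to mq2:
web3-web2-api2-mq2: 14 + 3 + 10 = 27
web3-db1-lb1-mq2: 17 + 11 + 1 = 29
web3-web2-api2-db1-lb1-mq2: 14 + 3 + 6 + 11 + 1 = 35
Shortest: 27 ms.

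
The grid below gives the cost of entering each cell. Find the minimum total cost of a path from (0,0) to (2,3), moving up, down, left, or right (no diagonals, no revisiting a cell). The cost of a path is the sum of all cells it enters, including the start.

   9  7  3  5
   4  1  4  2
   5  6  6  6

Best path: r0c0 -> r1c0 -> r1c1 -> r1c2 -> r1c3 -> r2c3
Cost: 9 + 4 + 1 + 4 + 2 + 6 = 26

26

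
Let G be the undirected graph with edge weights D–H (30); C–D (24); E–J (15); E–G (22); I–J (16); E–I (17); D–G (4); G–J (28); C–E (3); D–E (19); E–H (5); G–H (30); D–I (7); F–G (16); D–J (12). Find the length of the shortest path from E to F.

38

Checking several routes:
E -> C -> D -> G -> F: 3 + 24 + 4 + 16 = 47
E -> D -> G -> F: 19 + 4 + 16 = 39
E -> J -> D -> G -> F: 15 + 12 + 4 + 16 = 47
E -> G -> F: 22 + 16 = 38
E -> H -> G -> F: 5 + 30 + 16 = 51
E -> I -> D -> G -> F: 17 + 7 + 4 + 16 = 44
Best route has total 38.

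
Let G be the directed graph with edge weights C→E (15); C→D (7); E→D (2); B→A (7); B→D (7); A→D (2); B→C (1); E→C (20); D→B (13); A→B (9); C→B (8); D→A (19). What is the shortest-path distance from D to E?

Candidate routes:
D → B → C → E: 13 + 1 + 15 = 29
D → A → B → C → E: 19 + 9 + 1 + 15 = 44
Shortest: 29.

29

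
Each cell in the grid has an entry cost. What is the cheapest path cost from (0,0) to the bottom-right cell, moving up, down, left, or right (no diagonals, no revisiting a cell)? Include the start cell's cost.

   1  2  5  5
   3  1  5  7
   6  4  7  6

Path (0,0) (0,1) (1,1) (2,1) (2,2) (2,3): 1 + 2 + 1 + 4 + 7 + 6 = 21.

21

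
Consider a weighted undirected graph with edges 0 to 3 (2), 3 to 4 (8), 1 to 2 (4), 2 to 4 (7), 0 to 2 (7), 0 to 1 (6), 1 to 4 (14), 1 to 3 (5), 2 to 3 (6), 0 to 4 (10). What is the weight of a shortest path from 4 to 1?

Some routes from 4 to 1:
4-1: 14
4-3-1: 8 + 5 = 13
4-2-1: 7 + 4 = 11
4-3-0-1: 8 + 2 + 6 = 16
4-0-3-1: 10 + 2 + 5 = 17
4-0-1: 10 + 6 = 16
Shortest: 11.

11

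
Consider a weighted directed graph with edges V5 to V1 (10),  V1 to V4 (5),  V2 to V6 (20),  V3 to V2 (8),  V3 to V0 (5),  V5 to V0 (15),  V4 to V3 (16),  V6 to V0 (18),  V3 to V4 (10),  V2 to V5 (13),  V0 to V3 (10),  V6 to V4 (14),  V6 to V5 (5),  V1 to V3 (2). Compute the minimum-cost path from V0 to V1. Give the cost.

41

Candidate routes:
V0 → V3 → V2 → V5 → V1: 10 + 8 + 13 + 10 = 41
V0 → V3 → V2 → V6 → V5 → V1: 10 + 8 + 20 + 5 + 10 = 53
Best route has total 41.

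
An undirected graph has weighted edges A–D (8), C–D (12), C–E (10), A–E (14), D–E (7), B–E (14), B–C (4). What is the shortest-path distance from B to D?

16

Some routes from B to D:
B - C - D: 4 + 12 = 16
B - C - E - D: 4 + 10 + 7 = 21
B - E - D: 14 + 7 = 21
B - E - A - D: 14 + 14 + 8 = 36
Best route has total 16.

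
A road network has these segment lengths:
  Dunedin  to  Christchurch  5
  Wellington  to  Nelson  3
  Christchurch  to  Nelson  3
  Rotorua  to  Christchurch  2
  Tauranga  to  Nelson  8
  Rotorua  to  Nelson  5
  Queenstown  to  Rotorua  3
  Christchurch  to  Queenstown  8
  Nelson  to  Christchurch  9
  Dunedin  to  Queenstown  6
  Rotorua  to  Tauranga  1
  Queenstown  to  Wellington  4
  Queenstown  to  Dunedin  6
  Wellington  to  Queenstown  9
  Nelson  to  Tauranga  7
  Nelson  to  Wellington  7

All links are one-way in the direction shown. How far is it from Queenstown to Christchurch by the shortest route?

Candidate routes:
Queenstown→Wellington→Nelson→Christchurch: 4 + 3 + 9 = 16
Queenstown→Rotorua→Nelson→Christchurch: 3 + 5 + 9 = 17
Queenstown→Rotorua→Christchurch: 3 + 2 = 5
Queenstown→Rotorua→Tauranga→Nelson→Christchurch: 3 + 1 + 8 + 9 = 21
Queenstown→Dunedin→Christchurch: 6 + 5 = 11
Shortest: 5.

5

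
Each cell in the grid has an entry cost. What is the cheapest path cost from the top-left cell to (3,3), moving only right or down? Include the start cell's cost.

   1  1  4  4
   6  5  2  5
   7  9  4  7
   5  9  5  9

One optimal route is (0,0) -> (0,1) -> (0,2) -> (1,2) -> (2,2) -> (3,2) -> (3,3).
Its cost is 1 + 1 + 4 + 2 + 4 + 5 + 9 = 26.
(Top row then right column would cost 31.)

26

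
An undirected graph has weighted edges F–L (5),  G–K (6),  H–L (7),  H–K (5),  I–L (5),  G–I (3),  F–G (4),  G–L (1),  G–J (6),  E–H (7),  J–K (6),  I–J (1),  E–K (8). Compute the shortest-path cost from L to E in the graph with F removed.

14

Some routes from L to E avoiding F:
L -> G -> K -> H -> E: 1 + 6 + 5 + 7 = 19
L -> H -> E: 7 + 7 = 14
L -> G -> I -> J -> K -> E: 1 + 3 + 1 + 6 + 8 = 19
L -> G -> K -> E: 1 + 6 + 8 = 15
Shortest: 14.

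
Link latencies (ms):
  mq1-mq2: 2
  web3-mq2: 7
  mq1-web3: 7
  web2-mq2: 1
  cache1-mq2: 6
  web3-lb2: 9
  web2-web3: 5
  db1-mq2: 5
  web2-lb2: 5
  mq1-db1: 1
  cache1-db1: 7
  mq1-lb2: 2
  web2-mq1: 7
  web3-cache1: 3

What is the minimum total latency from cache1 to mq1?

A few of the cache1→mq1 routes:
cache1 -> web3 -> mq1: 3 + 7 = 10
cache1 -> web3 -> web2 -> mq2 -> mq1: 3 + 5 + 1 + 2 = 11
cache1 -> db1 -> mq1: 7 + 1 = 8
cache1 -> mq2 -> mq1: 6 + 2 = 8
Best route has total 8 ms.

8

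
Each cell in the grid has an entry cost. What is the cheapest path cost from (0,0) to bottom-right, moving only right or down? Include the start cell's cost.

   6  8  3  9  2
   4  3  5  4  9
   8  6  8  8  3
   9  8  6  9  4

37

Best path: (0,0) → (1,0) → (1,1) → (1,2) → (1,3) → (2,3) → (2,4) → (3,4)
Cost: 6 + 4 + 3 + 5 + 4 + 8 + 3 + 4 = 37
For comparison, the top-then-right route costs 44.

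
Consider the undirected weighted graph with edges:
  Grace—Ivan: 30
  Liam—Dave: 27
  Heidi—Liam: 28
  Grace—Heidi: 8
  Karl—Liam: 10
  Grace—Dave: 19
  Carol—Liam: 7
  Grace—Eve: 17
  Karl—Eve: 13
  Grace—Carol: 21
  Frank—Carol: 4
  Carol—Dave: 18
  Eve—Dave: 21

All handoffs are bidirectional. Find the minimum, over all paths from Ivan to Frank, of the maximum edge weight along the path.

Comparing a few candidate routes:
Ivan→Grace→Heidi→Liam→Carol→Frank: max(30, 8, 28, 7, 4) = 30
Ivan→Grace→Dave→Carol→Frank: max(30, 19, 18, 4) = 30
Ivan→Grace→Heidi→Liam→Dave→Carol→Frank: max(30, 8, 28, 27, 18, 4) = 30
Ivan→Grace→Dave→Eve→Karl→Liam→Carol→Frank: max(30, 19, 21, 13, 10, 7, 4) = 30
Ivan→Grace→Dave→Liam→Carol→Frank: max(30, 19, 27, 7, 4) = 30
Best route has worst link 30.

30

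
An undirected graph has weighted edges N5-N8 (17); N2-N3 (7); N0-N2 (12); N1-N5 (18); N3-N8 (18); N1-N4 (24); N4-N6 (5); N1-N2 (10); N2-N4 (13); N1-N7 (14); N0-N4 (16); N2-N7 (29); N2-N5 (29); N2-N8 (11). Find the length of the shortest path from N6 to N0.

21

Comparing a few candidate routes:
N6-N4-N1-N5-N8-N2-N0: 5 + 24 + 18 + 17 + 11 + 12 = 87
N6-N4-N0: 5 + 16 = 21
N6-N4-N2-N0: 5 + 13 + 12 = 30
N6-N4-N1-N2-N0: 5 + 24 + 10 + 12 = 51
N6-N4-N1-N7-N2-N0: 5 + 24 + 14 + 29 + 12 = 84
Shortest: 21.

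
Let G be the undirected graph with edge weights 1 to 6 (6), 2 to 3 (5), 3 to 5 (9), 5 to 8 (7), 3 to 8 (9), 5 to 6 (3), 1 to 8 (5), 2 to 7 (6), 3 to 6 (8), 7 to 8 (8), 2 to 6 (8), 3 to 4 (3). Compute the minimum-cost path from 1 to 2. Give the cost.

Comparing a few candidate routes:
1 → 6 → 2: 6 + 8 = 14
1 → 6 → 3 → 2: 6 + 8 + 5 = 19
1 → 8 → 3 → 2: 5 + 9 + 5 = 19
1 → 8 → 7 → 2: 5 + 8 + 6 = 19
1 → 8 → 5 → 6 → 2: 5 + 7 + 3 + 8 = 23
1 → 6 → 5 → 3 → 2: 6 + 3 + 9 + 5 = 23
Shortest: 14.

14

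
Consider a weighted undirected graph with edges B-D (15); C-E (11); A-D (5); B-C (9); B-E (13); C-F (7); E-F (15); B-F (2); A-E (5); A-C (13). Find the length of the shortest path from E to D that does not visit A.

28

Candidate routes:
E-C-F-B-D: 11 + 7 + 2 + 15 = 35
E-F-B-D: 15 + 2 + 15 = 32
E-B-D: 13 + 15 = 28
E-F-C-B-D: 15 + 7 + 9 + 15 = 46
E-C-B-D: 11 + 9 + 15 = 35
Best route has total 28.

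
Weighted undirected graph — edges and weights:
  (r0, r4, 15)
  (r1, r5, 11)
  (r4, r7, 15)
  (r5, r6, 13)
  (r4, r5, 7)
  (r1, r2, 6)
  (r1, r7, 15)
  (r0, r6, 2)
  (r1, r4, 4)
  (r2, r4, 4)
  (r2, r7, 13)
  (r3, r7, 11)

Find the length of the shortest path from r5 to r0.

Checking several routes:
r5-r6-r0: 13 + 2 = 15
r5-r4-r0: 7 + 15 = 22
r5-r1-r7-r4-r0: 11 + 15 + 15 + 15 = 56
r5-r1-r2-r4-r0: 11 + 6 + 4 + 15 = 36
r5-r1-r7-r2-r4-r0: 11 + 15 + 13 + 4 + 15 = 58
r5-r1-r4-r0: 11 + 4 + 15 = 30
The minimum is 15.

15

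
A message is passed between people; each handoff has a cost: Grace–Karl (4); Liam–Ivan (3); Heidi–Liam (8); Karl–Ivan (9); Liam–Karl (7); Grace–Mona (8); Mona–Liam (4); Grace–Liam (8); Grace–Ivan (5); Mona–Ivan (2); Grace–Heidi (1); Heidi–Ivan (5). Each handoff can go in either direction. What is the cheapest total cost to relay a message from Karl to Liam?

A few of the Karl→Liam routes:
Karl - Grace - Liam: 4 + 8 = 12
Karl - Liam: 7
Karl - Ivan - Liam: 9 + 3 = 12
Karl - Grace - Heidi - Ivan - Liam: 4 + 1 + 5 + 3 = 13
Karl - Grace - Ivan - Liam: 4 + 5 + 3 = 12
Best route has total 7.

7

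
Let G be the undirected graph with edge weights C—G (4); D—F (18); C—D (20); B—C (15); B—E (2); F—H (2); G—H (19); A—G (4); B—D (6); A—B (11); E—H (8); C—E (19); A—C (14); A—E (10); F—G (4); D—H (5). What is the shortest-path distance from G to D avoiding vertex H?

21

Checking several routes:
G → A → B → D: 4 + 11 + 6 = 21
G → F → D: 4 + 18 = 22
G → A → E → B → D: 4 + 10 + 2 + 6 = 22
G → C → D: 4 + 20 = 24
The minimum is 21.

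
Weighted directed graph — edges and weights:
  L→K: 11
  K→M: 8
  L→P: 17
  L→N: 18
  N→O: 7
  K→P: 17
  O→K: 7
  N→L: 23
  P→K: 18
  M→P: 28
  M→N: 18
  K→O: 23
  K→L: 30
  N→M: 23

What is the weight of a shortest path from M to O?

25

Comparing a few candidate routes:
M-N-O: 18 + 7 = 25
M-N-L-K-O: 18 + 23 + 11 + 23 = 75
M-P-K-O: 28 + 18 + 23 = 69
M-N-L-P-K-O: 18 + 23 + 17 + 18 + 23 = 99
The minimum is 25.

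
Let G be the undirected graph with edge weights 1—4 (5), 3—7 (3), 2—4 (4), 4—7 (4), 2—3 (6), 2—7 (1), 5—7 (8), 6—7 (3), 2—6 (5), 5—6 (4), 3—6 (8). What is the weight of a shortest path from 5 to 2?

8

Checking several routes:
5-6-7-2: 4 + 3 + 1 = 8
5-7-2: 8 + 1 = 9
5-6-2: 4 + 5 = 9
5-6-7-4-2: 4 + 3 + 4 + 4 = 15
5-7-6-2: 8 + 3 + 5 = 16
The minimum is 8.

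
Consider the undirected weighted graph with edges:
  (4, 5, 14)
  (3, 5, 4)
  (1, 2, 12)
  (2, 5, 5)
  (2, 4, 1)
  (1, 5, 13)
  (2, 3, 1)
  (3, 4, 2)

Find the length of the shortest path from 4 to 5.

6

Checking several routes:
4-3-5: 2 + 4 = 6
4-2-5: 1 + 5 = 6
4-2-3-5: 1 + 1 + 4 = 6
4-3-2-5: 2 + 1 + 5 = 8
Best route has total 6.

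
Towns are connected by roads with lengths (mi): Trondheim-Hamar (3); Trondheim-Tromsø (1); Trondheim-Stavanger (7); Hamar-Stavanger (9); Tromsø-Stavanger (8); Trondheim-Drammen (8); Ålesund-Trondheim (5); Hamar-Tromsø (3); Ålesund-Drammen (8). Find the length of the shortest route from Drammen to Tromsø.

9

A few of the Drammen→Tromsø routes:
Drammen→Trondheim→Hamar→Tromsø: 8 + 3 + 3 = 14
Drammen→Ålesund→Trondheim→Hamar→Tromsø: 8 + 5 + 3 + 3 = 19
Drammen→Trondheim→Tromsø: 8 + 1 = 9
Drammen→Ålesund→Trondheim→Tromsø: 8 + 5 + 1 = 14
Drammen→Trondheim→Stavanger→Tromsø: 8 + 7 + 8 = 23
Best route has total 9 mi.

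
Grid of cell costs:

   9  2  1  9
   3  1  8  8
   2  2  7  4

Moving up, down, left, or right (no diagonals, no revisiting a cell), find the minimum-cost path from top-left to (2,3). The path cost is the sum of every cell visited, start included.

25

Path r0c0 r0c1 r1c1 r2c1 r2c2 r2c3: 9 + 2 + 1 + 2 + 7 + 4 = 25.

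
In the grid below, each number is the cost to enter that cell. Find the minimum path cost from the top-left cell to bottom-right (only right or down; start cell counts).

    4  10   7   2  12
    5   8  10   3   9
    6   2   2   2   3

Take [0,0] -> [1,0] -> [2,0] -> [2,1] -> [2,2] -> [2,3] -> [2,4] for a total of 4 + 5 + 6 + 2 + 2 + 2 + 3 = 24.
For comparison, the top-then-right route costs 47.

24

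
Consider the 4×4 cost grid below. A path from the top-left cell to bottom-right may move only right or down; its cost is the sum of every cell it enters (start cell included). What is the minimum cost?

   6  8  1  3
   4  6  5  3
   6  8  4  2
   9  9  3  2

Best path: [0,0] [0,1] [0,2] [0,3] [1,3] [2,3] [3,3]
Cost: 6 + 8 + 1 + 3 + 3 + 2 + 2 = 25

25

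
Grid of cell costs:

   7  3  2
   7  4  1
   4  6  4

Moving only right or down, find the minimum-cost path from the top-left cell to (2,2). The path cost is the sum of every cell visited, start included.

Cheapest: [0,0] → [0,1] → [0,2] → [1,2] → [2,2]
  7 + 3 + 2 + 1 + 4 = 17

17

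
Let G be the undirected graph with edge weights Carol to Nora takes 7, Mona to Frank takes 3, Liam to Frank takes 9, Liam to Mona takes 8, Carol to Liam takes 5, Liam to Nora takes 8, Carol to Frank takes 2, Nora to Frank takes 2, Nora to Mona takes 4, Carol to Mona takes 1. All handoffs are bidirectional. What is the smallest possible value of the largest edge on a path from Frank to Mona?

2

Checking several routes:
Frank - Nora - Mona: max(2, 4) = 4
Frank - Mona: max(3) = 3
Frank - Carol - Mona: max(2, 1) = 2
Best route has worst link 2.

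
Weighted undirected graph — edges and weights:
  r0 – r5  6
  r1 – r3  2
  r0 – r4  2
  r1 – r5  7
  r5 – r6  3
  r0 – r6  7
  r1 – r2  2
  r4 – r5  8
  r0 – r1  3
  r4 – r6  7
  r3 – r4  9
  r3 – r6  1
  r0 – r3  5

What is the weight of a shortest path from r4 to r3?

Comparing a few candidate routes:
r4 → r0 → r3: 2 + 5 = 7
r4 → r3: 9
r4 → r0 → r1 → r3: 2 + 3 + 2 = 7
r4 → r6 → r3: 7 + 1 = 8
Best route has total 7.

7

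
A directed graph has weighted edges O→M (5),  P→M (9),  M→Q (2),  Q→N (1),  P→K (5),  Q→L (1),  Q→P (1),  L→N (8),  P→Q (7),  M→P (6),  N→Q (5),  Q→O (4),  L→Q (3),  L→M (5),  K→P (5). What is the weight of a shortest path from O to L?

8

Routes from O to L:
O→M→Q→L: 5 + 2 + 1 = 8
O→M→P→Q→L: 5 + 6 + 7 + 1 = 19
Shortest: 8.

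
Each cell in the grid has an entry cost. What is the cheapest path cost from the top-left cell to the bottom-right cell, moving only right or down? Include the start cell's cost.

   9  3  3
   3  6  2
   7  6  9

26

Path [0,0] -> [0,1] -> [0,2] -> [1,2] -> [2,2]: 9 + 3 + 3 + 2 + 9 = 26.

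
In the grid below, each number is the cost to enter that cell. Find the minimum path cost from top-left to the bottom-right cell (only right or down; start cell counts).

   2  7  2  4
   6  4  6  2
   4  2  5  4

Take (0,0) → (0,1) → (0,2) → (0,3) → (1,3) → (2,3) for a total of 2 + 7 + 2 + 4 + 2 + 4 = 21.

21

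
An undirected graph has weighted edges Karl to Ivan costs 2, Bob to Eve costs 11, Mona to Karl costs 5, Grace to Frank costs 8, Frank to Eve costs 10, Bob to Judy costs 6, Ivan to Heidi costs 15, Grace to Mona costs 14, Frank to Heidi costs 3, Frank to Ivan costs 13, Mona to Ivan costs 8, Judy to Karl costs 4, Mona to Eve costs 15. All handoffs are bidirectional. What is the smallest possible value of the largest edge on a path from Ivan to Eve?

11

Comparing a few candidate routes:
Ivan → Mona → Karl → Judy → Bob → Eve: max(8, 5, 4, 6, 11) = 11
Ivan → Mona → Grace → Frank → Eve: max(8, 14, 8, 10) = 14
Ivan → Karl → Judy → Bob → Eve: max(2, 4, 6, 11) = 11
Ivan → Frank → Eve: max(13, 10) = 13
Best route has worst link 11.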